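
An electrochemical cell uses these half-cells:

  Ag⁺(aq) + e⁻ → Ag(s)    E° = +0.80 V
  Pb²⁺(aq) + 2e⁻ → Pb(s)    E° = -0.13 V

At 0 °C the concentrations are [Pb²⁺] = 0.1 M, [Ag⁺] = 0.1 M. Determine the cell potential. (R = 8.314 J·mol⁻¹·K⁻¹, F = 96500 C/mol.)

The Ag⁺/Ag couple has the higher reduction potential and acts as the cathode, so E°_cell = +0.80 − (-0.13) = 0.93 V.
Balancing electrons gives n = 2; the reaction quotient is Q = [Pb²⁺]/[Ag⁺]^2 = 10.0.
E = E° − (RT/nF) ln Q = 0.93 − (8.314×273)/(2×96500) × (2.303) = 0.930 − 0.027 = 0.903 V.

0.903 V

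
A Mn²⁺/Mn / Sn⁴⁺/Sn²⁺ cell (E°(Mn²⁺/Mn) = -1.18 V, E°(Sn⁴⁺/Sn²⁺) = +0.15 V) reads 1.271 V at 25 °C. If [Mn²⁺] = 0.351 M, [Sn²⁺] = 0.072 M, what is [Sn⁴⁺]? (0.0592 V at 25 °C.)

2.6 × 10^-4 M

From the Nernst equation, log Q = n(E° − E)/0.0592 = 2(1.33 − 1.271)/0.0592 = 1.993, so Q = 98.5.
With Q = [Mn²⁺]·[Sn²⁺]/[Sn⁴⁺] and the known concentrations, [Sn⁴⁺] in the denominator gives [Sn⁴⁺] = 2.6 × 10^-4 M.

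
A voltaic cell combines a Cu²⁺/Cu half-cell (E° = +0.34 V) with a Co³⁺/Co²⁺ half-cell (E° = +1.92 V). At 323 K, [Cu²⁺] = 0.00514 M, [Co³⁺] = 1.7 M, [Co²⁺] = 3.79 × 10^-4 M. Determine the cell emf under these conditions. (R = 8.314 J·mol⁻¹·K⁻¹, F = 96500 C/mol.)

1.89 V

The Co³⁺/Co²⁺ couple has the higher reduction potential and acts as the cathode, so E°_cell = +1.92 − (+0.34) = 1.58 V.
Balancing electrons gives n = 2; the reaction quotient is Q = [Cu²⁺]·[Co²⁺]^2/[Co³⁺]^2 = 2.55 × 10^-10.
E = E° − (RT/nF) ln Q = 1.58 − (8.314×323)/(2×96500) × (-22.088) = 1.580 + 0.307 = 1.887 V.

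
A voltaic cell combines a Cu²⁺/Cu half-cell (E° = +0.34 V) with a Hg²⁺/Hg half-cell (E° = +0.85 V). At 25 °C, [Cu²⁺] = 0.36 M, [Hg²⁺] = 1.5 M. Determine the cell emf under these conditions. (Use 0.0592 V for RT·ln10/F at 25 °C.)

The Hg²⁺/Hg couple has the higher reduction potential and acts as the cathode, so E°_cell = +0.85 − (+0.34) = 0.51 V.
Balancing electrons gives n = 2; the reaction quotient is Q = [Cu²⁺]/[Hg²⁺] = 0.240.
At 25 °C, E = E° − (0.0592/n) log Q = 0.51 − (0.0592/2)(-0.620) = 0.510 + 0.018 = 0.528 V.

0.528 V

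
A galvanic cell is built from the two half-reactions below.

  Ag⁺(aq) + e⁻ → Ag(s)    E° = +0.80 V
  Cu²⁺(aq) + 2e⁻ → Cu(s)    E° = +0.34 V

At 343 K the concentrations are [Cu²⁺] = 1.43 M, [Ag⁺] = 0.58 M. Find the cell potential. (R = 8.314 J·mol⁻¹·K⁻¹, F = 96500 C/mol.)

The Ag⁺/Ag couple has the higher reduction potential and acts as the cathode, so E°_cell = +0.80 − (+0.34) = 0.46 V.
Balancing electrons gives n = 2; the reaction quotient is Q = [Cu²⁺]/[Ag⁺]^2 = 4.25.
E = E° − (RT/nF) ln Q = 0.46 − (8.314×343)/(2×96500) × (1.447) = 0.460 − 0.021 = 0.439 V.

0.439 V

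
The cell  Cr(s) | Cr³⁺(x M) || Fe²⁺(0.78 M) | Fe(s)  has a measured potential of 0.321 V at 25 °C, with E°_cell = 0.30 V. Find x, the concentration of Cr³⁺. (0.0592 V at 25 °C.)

From the Nernst equation, log Q = n(E° − E)/0.0592 = 6(0.30 − 0.321)/0.0592 = -2.128, so Q = 0.00744.
With Q = [Cr³⁺]^2/[Fe²⁺]^3 and the known concentrations, [Cr³⁺]^2 in the numerator gives [Cr³⁺] = 0.059 M.

0.059 M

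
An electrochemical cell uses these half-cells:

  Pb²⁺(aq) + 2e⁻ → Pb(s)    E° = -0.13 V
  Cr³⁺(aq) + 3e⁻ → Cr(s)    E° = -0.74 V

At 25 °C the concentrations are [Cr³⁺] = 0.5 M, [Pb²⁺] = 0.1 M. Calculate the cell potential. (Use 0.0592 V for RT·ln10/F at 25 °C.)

The Pb²⁺/Pb couple has the higher reduction potential and acts as the cathode, so E°_cell = -0.13 − (-0.74) = 0.61 V.
Balancing electrons gives n = 6; the reaction quotient is Q = [Cr³⁺]^2/[Pb²⁺]^3 = 250.
At 25 °C, E = E° − (0.0592/n) log Q = 0.61 − (0.0592/6)(2.398) = 0.610 − 0.024 = 0.586 V.

0.586 V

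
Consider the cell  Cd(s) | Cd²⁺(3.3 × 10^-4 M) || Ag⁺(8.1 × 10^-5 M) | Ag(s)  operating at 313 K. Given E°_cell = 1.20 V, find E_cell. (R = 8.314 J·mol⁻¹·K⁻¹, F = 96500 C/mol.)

1.05 V

Balancing electrons gives n = 2; the reaction quotient is Q = [Cd²⁺]/[Ag⁺]^2 = 5.03 × 10^4.
E = E° − (RT/nF) ln Q = 1.20 − (8.314×313)/(2×96500) × (10.826) = 1.200 − 0.146 = 1.054 V.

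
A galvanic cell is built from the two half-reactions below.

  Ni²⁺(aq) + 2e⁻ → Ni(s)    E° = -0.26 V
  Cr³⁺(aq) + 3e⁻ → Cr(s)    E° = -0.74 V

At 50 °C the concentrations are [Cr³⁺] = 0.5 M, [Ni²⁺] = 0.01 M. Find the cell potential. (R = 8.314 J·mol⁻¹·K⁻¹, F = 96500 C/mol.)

0.422 V

The Ni²⁺/Ni couple has the higher reduction potential and acts as the cathode, so E°_cell = -0.26 − (-0.74) = 0.48 V.
Balancing electrons gives n = 6; the reaction quotient is Q = [Cr³⁺]^2/[Ni²⁺]^3 = 2.5 × 10^5.
E = E° − (RT/nF) ln Q = 0.48 − (8.314×323)/(6×96500) × (12.429) = 0.480 − 0.058 = 0.422 V.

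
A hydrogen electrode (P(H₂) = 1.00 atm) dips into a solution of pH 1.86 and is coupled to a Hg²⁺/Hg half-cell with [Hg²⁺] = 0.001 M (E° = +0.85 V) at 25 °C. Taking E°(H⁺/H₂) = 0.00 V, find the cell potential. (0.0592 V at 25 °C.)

The Hg²⁺/Hg couple is the cathode, so E°_cell = 0.85 V; n = 2.
[H⁺] = 10^(−1.86) = 0.014 M, and Q = [H⁺]^2 / ([Hg²⁺]·P(H₂)) = 0.191.
E = E° − (0.0592/2) log Q = 0.85 − (0.0592/2)(-0.720) = 0.871 V.

0.87 V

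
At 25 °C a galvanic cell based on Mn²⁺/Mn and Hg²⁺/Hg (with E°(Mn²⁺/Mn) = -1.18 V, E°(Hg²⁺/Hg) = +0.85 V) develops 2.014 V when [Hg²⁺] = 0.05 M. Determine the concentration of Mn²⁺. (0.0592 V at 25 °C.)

From the Nernst equation, log Q = n(E° − E)/0.0592 = 2(2.03 − 2.014)/0.0592 = 0.541, so Q = 3.47.
With Q = [Mn²⁺]/[Hg²⁺] and the known concentrations, [Mn²⁺] in the numerator gives [Mn²⁺] = 0.17 M.

0.17 M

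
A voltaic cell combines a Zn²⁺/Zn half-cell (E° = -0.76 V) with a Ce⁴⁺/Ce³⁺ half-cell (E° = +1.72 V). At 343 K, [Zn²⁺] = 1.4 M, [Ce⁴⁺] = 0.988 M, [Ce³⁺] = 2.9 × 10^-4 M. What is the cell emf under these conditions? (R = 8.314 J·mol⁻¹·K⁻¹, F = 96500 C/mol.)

The Ce⁴⁺/Ce³⁺ couple has the higher reduction potential and acts as the cathode, so E°_cell = +1.72 − (-0.76) = 2.48 V.
Balancing electrons gives n = 2; the reaction quotient is Q = [Zn²⁺]·[Ce³⁺]^2/[Ce⁴⁺]^2 = 1.21 × 10^-7.
E = E° − (RT/nF) ln Q = 2.48 − (8.314×343)/(2×96500) × (-15.931) = 2.480 + 0.235 = 2.715 V.

2.72 V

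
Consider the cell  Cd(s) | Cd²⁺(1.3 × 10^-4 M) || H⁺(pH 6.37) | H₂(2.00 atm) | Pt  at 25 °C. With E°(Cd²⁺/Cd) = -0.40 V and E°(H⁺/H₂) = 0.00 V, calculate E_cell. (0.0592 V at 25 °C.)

0.13 V

The hydrogen couple is the cathode, so E°_cell = 0.40 V; n = 2.
[H⁺] = 10^(−6.37) = 4.3 × 10^-7 M, and Q = [Cd²⁺]·P(H₂) / [H⁺]^2 = 1.43 × 10^9.
E = E° − (0.0592/2) log Q = 0.40 − (0.0592/2)(9.155) = 0.129 V.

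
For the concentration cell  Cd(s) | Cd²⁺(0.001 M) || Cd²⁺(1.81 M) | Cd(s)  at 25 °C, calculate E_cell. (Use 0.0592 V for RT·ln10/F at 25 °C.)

0.096 V

Both half-cells are Cd²⁺/Cd, so E°_cell = 0. The concentrated side is the cathode; the cell reaction moves Cd²⁺ from high to low concentration with n = 2.
Q = [Cd²⁺]_dilute/[Cd²⁺]_conc = 0.001/1.81 = 5.52 × 10^-4.
E = 0 − (0.0592/2) log Q = −(0.0592/2)(-3.258) = 0.0964 V.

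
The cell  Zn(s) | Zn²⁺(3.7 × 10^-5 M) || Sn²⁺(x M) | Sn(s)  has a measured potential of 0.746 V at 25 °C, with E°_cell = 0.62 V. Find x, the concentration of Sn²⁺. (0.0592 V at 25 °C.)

From the Nernst equation, log Q = n(E° − E)/0.0592 = 2(0.62 − 0.746)/0.0592 = -4.257, so Q = 5.54 × 10^-5.
With Q = [Zn²⁺]/[Sn²⁺] and the known concentrations, [Sn²⁺] in the denominator gives [Sn²⁺] = 0.67 M.

0.67 M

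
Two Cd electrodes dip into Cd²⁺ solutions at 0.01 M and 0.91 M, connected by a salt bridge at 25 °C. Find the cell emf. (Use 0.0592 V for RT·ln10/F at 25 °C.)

0.058 V

Both half-cells are Cd²⁺/Cd, so E°_cell = 0. The concentrated side is the cathode; the cell reaction moves Cd²⁺ from high to low concentration with n = 2.
Q = [Cd²⁺]_dilute/[Cd²⁺]_conc = 0.01/0.91 = 0.0110.
E = 0 − (0.0592/2) log Q = −(0.0592/2)(-1.959) = 0.0580 V.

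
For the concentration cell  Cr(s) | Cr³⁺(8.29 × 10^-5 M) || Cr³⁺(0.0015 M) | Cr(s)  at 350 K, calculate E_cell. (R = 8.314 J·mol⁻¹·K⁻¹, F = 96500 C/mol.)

0.029 V

Both half-cells are Cr³⁺/Cr, so E°_cell = 0. The concentrated side is the cathode; the cell reaction moves Cr³⁺ from high to low concentration with n = 3.
Q = [Cr³⁺]_dilute/[Cr³⁺]_conc = 8.29 × 10^-5/0.0015 = 0.0553.
E = 0 − (RT/nF) ln Q = −((8.314×350)/(3×96500))(-2.896) = 0.0291 V.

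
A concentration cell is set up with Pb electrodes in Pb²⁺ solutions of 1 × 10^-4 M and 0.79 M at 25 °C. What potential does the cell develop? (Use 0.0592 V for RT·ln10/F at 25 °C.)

0.12 V

Both half-cells are Pb²⁺/Pb, so E°_cell = 0. The concentrated side is the cathode; the cell reaction moves Pb²⁺ from high to low concentration with n = 2.
Q = [Pb²⁺]_dilute/[Pb²⁺]_conc = 1 × 10^-4/0.79 = 1.27 × 10^-4.
E = 0 − (0.0592/2) log Q = −(0.0592/2)(-3.898) = 0.1154 V.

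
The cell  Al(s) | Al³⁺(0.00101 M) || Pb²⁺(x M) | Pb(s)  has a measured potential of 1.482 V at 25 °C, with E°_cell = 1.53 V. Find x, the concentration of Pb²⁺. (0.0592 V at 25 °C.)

From the Nernst equation, log Q = n(E° − E)/0.0592 = 6(1.53 − 1.482)/0.0592 = 4.865, so Q = 7.33 × 10^4.
With Q = [Al³⁺]^2/[Pb²⁺]^3 and the known concentrations, [Pb²⁺]^3 in the denominator gives [Pb²⁺] = 2.4 × 10^-4 M.

2.4 × 10^-4 M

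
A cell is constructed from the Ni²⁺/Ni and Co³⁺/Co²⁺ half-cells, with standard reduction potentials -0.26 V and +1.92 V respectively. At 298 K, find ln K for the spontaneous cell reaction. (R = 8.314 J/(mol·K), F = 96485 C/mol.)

E°_cell = +1.92 − (-0.26) = 2.18 V, with n = 2 electrons transferred.
At equilibrium E = 0, so the Nernst equation gives ln K = nFE°/RT = (2)(96485)(2.18)/((8.314)(298)) = 169.79.

ln K = 169.8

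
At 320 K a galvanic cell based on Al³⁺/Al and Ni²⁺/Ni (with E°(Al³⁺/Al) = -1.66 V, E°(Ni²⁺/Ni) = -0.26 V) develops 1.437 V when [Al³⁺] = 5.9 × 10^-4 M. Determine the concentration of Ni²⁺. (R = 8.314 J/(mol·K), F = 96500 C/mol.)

From the Nernst equation, ln Q = nF(E° − E)/RT = 6×96500×(1.40 − 1.437)/(8.314×320) = -8.052, so Q = 3.18 × 10^-4.
With Q = [Al³⁺]^2/[Ni²⁺]^3 and the known concentrations, [Ni²⁺]^3 in the denominator gives [Ni²⁺] = 0.1 M.

0.1 M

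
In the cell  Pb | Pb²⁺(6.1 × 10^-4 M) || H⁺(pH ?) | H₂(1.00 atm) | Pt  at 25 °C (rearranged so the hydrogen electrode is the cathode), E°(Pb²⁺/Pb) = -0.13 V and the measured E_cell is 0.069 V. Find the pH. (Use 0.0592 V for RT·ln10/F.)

pH = 2.64

E°_cell = 0.13 V and n = 2.
log Q = n(E° − E)/0.0592 = 2×(0.13 − 0.069)/0.0592 = 2.061.
With Q = [Pb²⁺]·P(H₂) / [H⁺]^2, solving for [H⁺] gives log[H⁺] = -2.638, so pH = 2.64.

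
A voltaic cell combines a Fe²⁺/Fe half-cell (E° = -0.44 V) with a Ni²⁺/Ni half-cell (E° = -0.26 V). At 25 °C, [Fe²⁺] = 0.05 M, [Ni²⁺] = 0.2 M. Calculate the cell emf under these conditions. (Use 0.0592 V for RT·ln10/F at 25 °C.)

0.198 V

The Ni²⁺/Ni couple has the higher reduction potential and acts as the cathode, so E°_cell = -0.26 − (-0.44) = 0.18 V.
Balancing electrons gives n = 2; the reaction quotient is Q = [Fe²⁺]/[Ni²⁺] = 0.250.
At 25 °C, E = E° − (0.0592/n) log Q = 0.18 − (0.0592/2)(-0.602) = 0.180 + 0.018 = 0.198 V.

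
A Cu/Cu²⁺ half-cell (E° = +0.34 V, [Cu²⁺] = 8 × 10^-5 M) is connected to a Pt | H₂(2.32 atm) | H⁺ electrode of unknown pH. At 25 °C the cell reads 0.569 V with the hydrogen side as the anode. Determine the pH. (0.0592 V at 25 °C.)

E°_cell = 0.34 V and n = 2.
log Q = n(E° − E)/0.0592 = 2×(0.34 − 0.569)/0.0592 = -7.736.
With Q = [H⁺]^2 / ([Cu²⁺]·P(H₂)), solving for [H⁺] gives log[H⁺] = -5.734, so pH = 5.73.

pH = 5.73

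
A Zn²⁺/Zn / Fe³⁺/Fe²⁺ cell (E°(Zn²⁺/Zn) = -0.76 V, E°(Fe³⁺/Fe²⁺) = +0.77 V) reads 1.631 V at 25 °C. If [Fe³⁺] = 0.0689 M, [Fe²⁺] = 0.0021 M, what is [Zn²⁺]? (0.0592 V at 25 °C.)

From the Nernst equation, log Q = n(E° − E)/0.0592 = 2(1.53 − 1.631)/0.0592 = -3.412, so Q = 3.87 × 10^-4.
With Q = [Zn²⁺]·[Fe²⁺]^2/[Fe³⁺]^2 and the known concentrations, [Zn²⁺] in the numerator gives [Zn²⁺] = 0.42 M.

0.42 M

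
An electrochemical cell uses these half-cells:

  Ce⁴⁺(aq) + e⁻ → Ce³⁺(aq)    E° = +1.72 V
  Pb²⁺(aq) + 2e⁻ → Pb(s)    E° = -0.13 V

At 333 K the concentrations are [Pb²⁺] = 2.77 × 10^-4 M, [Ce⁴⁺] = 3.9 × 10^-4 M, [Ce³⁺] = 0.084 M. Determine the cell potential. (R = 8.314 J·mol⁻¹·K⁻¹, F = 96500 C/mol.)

1.81 V

The Ce⁴⁺/Ce³⁺ couple has the higher reduction potential and acts as the cathode, so E°_cell = +1.72 − (-0.13) = 1.85 V.
Balancing electrons gives n = 2; the reaction quotient is Q = [Pb²⁺]·[Ce³⁺]^2/[Ce⁴⁺]^2 = 12.9.
E = E° − (RT/nF) ln Q = 1.85 − (8.314×333)/(2×96500) × (2.553) = 1.850 − 0.037 = 1.813 V.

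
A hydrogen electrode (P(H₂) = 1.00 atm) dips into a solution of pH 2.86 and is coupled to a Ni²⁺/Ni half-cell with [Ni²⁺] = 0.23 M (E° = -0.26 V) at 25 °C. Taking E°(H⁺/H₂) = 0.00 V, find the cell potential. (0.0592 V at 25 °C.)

The hydrogen couple is the cathode, so E°_cell = 0.26 V; n = 2.
[H⁺] = 10^(−2.86) = 0.0014 M, and Q = [Ni²⁺]·P(H₂) / [H⁺]^2 = 1.21 × 10^5.
E = E° − (0.0592/2) log Q = 0.26 − (0.0592/2)(5.082) = 0.110 V.

0.11 V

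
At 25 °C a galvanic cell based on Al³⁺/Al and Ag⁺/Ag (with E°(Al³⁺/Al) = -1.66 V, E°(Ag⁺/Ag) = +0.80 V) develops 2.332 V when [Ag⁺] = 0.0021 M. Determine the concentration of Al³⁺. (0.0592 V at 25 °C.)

0.028 M

From the Nernst equation, log Q = n(E° − E)/0.0592 = 3(2.46 − 2.332)/0.0592 = 6.486, so Q = 3.07 × 10^6.
With Q = [Al³⁺]/[Ag⁺]^3 and the known concentrations, [Al³⁺] in the numerator gives [Al³⁺] = 0.028 M.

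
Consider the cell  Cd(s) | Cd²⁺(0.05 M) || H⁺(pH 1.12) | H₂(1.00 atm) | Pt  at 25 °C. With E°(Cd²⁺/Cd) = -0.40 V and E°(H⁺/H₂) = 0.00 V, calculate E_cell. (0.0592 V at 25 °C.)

The hydrogen couple is the cathode, so E°_cell = 0.40 V; n = 2.
[H⁺] = 10^(−1.12) = 0.076 M, and Q = [Cd²⁺]·P(H₂) / [H⁺]^2 = 8.69.
E = E° − (0.0592/2) log Q = 0.40 − (0.0592/2)(0.939) = 0.372 V.

0.37 V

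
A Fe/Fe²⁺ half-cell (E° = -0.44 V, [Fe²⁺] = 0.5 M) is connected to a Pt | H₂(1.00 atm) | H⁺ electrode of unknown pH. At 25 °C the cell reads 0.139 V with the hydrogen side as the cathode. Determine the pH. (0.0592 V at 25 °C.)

pH = 5.23

E°_cell = 0.44 V and n = 2.
log Q = n(E° − E)/0.0592 = 2×(0.44 − 0.139)/0.0592 = 10.169.
With Q = [Fe²⁺]·P(H₂) / [H⁺]^2, solving for [H⁺] gives log[H⁺] = -5.235, so pH = 5.23.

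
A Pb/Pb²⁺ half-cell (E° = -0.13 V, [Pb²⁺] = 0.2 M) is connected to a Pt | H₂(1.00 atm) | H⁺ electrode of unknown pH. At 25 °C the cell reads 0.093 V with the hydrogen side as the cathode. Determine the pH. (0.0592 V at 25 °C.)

E°_cell = 0.13 V and n = 2.
log Q = n(E° − E)/0.0592 = 2×(0.13 − 0.093)/0.0592 = 1.250.
With Q = [Pb²⁺]·P(H₂) / [H⁺]^2, solving for [H⁺] gives log[H⁺] = -0.974, so pH = 0.97.

pH = 0.97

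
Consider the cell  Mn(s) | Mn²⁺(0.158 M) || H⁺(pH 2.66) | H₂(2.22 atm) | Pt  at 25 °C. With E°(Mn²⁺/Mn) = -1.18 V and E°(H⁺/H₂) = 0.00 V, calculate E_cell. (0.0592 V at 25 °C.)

The hydrogen couple is the cathode, so E°_cell = 1.18 V; n = 2.
[H⁺] = 10^(−2.66) = 0.0022 M, and Q = [Mn²⁺]·P(H₂) / [H⁺]^2 = 7.33 × 10^4.
E = E° − (0.0592/2) log Q = 1.18 − (0.0592/2)(4.865) = 1.036 V.

1.04 V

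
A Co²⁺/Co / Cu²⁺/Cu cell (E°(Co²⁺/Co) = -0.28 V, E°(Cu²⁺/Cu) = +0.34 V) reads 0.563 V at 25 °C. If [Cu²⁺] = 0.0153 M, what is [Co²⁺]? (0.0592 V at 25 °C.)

1.3 M

From the Nernst equation, log Q = n(E° − E)/0.0592 = 2(0.62 − 0.563)/0.0592 = 1.926, so Q = 84.3.
With Q = [Co²⁺]/[Cu²⁺] and the known concentrations, [Co²⁺] in the numerator gives [Co²⁺] = 1.3 M.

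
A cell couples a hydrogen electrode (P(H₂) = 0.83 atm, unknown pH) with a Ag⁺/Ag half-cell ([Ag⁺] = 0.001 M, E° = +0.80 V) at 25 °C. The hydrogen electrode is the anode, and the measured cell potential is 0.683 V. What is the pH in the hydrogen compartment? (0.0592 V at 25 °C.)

pH = 1.06

E°_cell = 0.80 V and n = 2.
log Q = n(E° − E)/0.0592 = 2×(0.80 − 0.683)/0.0592 = 3.953.
With Q = [H⁺]^2 / ([Ag⁺]^2·P(H₂)), solving for [H⁺] gives log[H⁺] = -1.064, so pH = 1.06.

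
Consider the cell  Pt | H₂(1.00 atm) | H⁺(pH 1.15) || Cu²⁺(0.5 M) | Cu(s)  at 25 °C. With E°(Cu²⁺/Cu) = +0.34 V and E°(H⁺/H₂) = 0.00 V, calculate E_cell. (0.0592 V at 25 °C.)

0.40 V

The Cu²⁺/Cu couple is the cathode, so E°_cell = 0.34 V; n = 2.
[H⁺] = 10^(−1.15) = 0.071 M, and Q = [H⁺]^2 / ([Cu²⁺]·P(H₂)) = 0.0100.
E = E° − (0.0592/2) log Q = 0.34 − (0.0592/2)(-1.999) = 0.399 V.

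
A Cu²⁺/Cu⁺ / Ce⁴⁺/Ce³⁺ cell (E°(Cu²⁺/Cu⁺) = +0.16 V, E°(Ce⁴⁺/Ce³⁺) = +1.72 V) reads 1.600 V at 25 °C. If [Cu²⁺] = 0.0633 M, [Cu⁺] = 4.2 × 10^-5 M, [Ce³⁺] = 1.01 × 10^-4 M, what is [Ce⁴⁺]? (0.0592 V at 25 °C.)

0.72 M

From the Nernst equation, log Q = n(E° − E)/0.0592 = 1(1.56 − 1.600)/0.0592 = -0.676, so Q = 0.211.
With Q = [Cu²⁺]·[Ce³⁺]/([Cu⁺]·[Ce⁴⁺]) and the known concentrations, [Ce⁴⁺] in the denominator gives [Ce⁴⁺] = 0.72 M.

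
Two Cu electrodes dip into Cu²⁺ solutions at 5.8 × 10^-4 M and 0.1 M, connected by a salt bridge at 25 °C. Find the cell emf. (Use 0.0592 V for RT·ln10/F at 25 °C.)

0.066 V

Both half-cells are Cu²⁺/Cu, so E°_cell = 0. The concentrated side is the cathode; the cell reaction moves Cu²⁺ from high to low concentration with n = 2.
Q = [Cu²⁺]_dilute/[Cu²⁺]_conc = 5.8 × 10^-4/0.1 = 0.00580.
E = 0 − (0.0592/2) log Q = −(0.0592/2)(-2.237) = 0.0662 V.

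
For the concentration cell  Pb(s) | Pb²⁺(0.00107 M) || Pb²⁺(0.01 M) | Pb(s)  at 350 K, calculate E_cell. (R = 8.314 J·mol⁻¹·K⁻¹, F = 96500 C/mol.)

0.034 V

Both half-cells are Pb²⁺/Pb, so E°_cell = 0. The concentrated side is the cathode; the cell reaction moves Pb²⁺ from high to low concentration with n = 2.
Q = [Pb²⁺]_dilute/[Pb²⁺]_conc = 0.00107/0.01 = 0.107.
E = 0 − (RT/nF) ln Q = −((8.314×350)/(2×96500))(-2.235) = 0.0337 V.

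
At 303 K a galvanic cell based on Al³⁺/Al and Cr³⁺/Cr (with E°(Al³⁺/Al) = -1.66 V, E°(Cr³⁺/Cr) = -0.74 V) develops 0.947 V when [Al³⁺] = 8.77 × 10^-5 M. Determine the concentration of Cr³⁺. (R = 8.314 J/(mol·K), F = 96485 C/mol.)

From the Nernst equation, ln Q = nF(E° − E)/RT = 3×96485×(0.92 − 0.947)/(8.314×303) = -3.102, so Q = 0.0449.
With Q = [Al³⁺]/[Cr³⁺] and the known concentrations, [Cr³⁺] in the denominator gives [Cr³⁺] = 0.002 M.

0.002 M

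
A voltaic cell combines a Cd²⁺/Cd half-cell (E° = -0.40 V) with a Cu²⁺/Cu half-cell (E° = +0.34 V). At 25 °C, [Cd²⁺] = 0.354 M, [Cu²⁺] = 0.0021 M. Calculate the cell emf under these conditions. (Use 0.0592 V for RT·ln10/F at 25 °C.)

0.674 V

The Cu²⁺/Cu couple has the higher reduction potential and acts as the cathode, so E°_cell = +0.34 − (-0.40) = 0.74 V.
Balancing electrons gives n = 2; the reaction quotient is Q = [Cd²⁺]/[Cu²⁺] = 169.
At 25 °C, E = E° − (0.0592/n) log Q = 0.74 − (0.0592/2)(2.227) = 0.740 − 0.066 = 0.674 V.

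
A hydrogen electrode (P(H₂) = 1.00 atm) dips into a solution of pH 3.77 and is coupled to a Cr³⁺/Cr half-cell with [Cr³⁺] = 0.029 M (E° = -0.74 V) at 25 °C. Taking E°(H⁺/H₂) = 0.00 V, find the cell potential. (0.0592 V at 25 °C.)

The hydrogen couple is the cathode, so E°_cell = 0.74 V; n = 6.
[H⁺] = 10^(−3.77) = 1.7 × 10^-4 M, and Q = [Cr³⁺]^2·P(H₂)^3 / [H⁺]^6 = 3.51 × 10^19.
E = E° − (0.0592/6) log Q = 0.74 − (0.0592/6)(19.545) = 0.547 V.

0.55 V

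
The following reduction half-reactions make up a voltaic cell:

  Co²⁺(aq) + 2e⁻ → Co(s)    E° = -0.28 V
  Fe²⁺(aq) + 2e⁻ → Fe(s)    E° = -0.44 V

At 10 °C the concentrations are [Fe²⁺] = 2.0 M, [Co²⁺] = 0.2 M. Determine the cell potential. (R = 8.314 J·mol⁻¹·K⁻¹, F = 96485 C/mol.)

0.132 V

The Co²⁺/Co couple has the higher reduction potential and acts as the cathode, so E°_cell = -0.28 − (-0.44) = 0.16 V.
Balancing electrons gives n = 2; the reaction quotient is Q = [Fe²⁺]/[Co²⁺] = 10.0.
E = E° − (RT/nF) ln Q = 0.16 − (8.314×283)/(2×96485) × (2.303) = 0.160 − 0.028 = 0.132 V.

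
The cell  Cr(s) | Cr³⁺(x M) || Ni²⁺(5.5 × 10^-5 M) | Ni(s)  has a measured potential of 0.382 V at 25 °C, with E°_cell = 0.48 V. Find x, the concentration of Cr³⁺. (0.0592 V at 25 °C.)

0.038 M

From the Nernst equation, log Q = n(E° − E)/0.0592 = 6(0.48 − 0.382)/0.0592 = 9.932, so Q = 8.56 × 10^9.
With Q = [Cr³⁺]^2/[Ni²⁺]^3 and the known concentrations, [Cr³⁺]^2 in the numerator gives [Cr³⁺] = 0.038 M.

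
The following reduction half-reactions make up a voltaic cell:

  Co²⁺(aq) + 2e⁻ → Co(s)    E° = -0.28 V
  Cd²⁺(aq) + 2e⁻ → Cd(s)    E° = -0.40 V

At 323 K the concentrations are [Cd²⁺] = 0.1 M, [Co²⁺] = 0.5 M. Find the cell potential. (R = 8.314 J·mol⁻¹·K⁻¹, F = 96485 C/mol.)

The Co²⁺/Co couple has the higher reduction potential and acts as the cathode, so E°_cell = -0.28 − (-0.40) = 0.12 V.
Balancing electrons gives n = 2; the reaction quotient is Q = [Cd²⁺]/[Co²⁺] = 0.200.
E = E° − (RT/nF) ln Q = 0.12 − (8.314×323)/(2×96485) × (-1.609) = 0.120 + 0.022 = 0.142 V.

0.142 V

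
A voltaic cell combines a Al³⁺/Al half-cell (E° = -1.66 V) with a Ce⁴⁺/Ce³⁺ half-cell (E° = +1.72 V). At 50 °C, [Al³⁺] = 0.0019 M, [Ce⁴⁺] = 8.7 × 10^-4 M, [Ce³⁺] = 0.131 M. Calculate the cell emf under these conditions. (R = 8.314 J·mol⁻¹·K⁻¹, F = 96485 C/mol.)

The Ce⁴⁺/Ce³⁺ couple has the higher reduction potential and acts as the cathode, so E°_cell = +1.72 − (-1.66) = 3.38 V.
Balancing electrons gives n = 3; the reaction quotient is Q = [Al³⁺]·[Ce³⁺]^3/[Ce⁴⁺]^3 = 6490.
E = E° − (RT/nF) ln Q = 3.38 − (8.314×323)/(3×96485) × (8.777) = 3.380 − 0.081 = 3.299 V.

3.30 V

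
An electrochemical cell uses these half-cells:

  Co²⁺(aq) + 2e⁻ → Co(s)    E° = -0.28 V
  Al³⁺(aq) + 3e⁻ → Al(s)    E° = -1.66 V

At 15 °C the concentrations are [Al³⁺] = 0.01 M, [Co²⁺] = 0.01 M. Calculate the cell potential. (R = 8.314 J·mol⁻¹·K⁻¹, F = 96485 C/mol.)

1.36 V

The Co²⁺/Co couple has the higher reduction potential and acts as the cathode, so E°_cell = -0.28 − (-1.66) = 1.38 V.
Balancing electrons gives n = 6; the reaction quotient is Q = [Al³⁺]^2/[Co²⁺]^3 = 100.
E = E° − (RT/nF) ln Q = 1.38 − (8.314×288)/(6×96485) × (4.605) = 1.380 − 0.019 = 1.361 V.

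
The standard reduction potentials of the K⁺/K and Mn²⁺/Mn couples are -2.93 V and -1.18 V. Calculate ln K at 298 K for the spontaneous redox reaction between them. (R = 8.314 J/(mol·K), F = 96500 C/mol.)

E°_cell = -1.18 − (-2.93) = 1.75 V, with n = 2 electrons transferred.
At equilibrium E = 0, so the Nernst equation gives ln K = nFE°/RT = (2)(96500)(1.75)/((8.314)(298)) = 136.32.

ln K = 136.3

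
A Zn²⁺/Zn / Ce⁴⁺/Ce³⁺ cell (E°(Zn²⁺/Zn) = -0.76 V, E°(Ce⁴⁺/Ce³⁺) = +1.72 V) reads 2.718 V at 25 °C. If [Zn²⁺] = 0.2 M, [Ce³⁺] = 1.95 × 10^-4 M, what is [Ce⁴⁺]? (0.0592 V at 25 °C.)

0.91 M

From the Nernst equation, log Q = n(E° − E)/0.0592 = 2(2.48 − 2.718)/0.0592 = -8.041, so Q = 9.11 × 10^-9.
With Q = [Zn²⁺]·[Ce³⁺]^2/[Ce⁴⁺]^2 and the known concentrations, [Ce⁴⁺]^2 in the denominator gives [Ce⁴⁺] = 0.91 M.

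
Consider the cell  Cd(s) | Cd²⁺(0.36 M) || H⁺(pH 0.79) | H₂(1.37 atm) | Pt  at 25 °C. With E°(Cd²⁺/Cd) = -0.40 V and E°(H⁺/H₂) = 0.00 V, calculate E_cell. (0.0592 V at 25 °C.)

0.36 V

The hydrogen couple is the cathode, so E°_cell = 0.40 V; n = 2.
[H⁺] = 10^(−0.79) = 0.16 M, and Q = [Cd²⁺]·P(H₂) / [H⁺]^2 = 18.8.
E = E° − (0.0592/2) log Q = 0.40 − (0.0592/2)(1.273) = 0.362 V.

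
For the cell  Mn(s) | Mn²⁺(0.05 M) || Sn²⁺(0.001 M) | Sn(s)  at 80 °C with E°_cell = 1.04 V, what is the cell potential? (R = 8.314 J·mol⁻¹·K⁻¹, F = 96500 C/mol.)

Balancing electrons gives n = 2; the reaction quotient is Q = [Mn²⁺]/[Sn²⁺] = 50.0.
E = E° − (RT/nF) ln Q = 1.04 − (8.314×353)/(2×96500) × (3.912) = 1.040 − 0.059 = 0.981 V.

0.981 V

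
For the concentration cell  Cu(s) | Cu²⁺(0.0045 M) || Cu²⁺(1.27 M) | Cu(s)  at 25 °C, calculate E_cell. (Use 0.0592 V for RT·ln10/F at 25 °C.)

Both half-cells are Cu²⁺/Cu, so E°_cell = 0. The concentrated side is the cathode; the cell reaction moves Cu²⁺ from high to low concentration with n = 2.
Q = [Cu²⁺]_dilute/[Cu²⁺]_conc = 0.0045/1.27 = 0.00354.
E = 0 − (0.0592/2) log Q = −(0.0592/2)(-2.451) = 0.0725 V.

0.073 V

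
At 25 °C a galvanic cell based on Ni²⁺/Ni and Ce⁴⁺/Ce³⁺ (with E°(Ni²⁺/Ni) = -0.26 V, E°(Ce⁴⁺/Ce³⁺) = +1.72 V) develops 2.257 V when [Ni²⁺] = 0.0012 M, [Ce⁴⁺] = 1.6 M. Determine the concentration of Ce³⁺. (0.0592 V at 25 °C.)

From the Nernst equation, log Q = n(E° − E)/0.0592 = 2(1.98 − 2.257)/0.0592 = -9.358, so Q = 4.38 × 10^-10.
With Q = [Ni²⁺]·[Ce³⁺]^2/[Ce⁴⁺]^2 and the known concentrations, [Ce³⁺]^2 in the numerator gives [Ce³⁺] = 9.7 × 10^-4 M.

9.7 × 10^-4 M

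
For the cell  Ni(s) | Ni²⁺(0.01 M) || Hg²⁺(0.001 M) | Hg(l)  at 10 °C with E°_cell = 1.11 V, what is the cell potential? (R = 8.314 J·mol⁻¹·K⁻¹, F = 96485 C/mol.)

1.08 V

Balancing electrons gives n = 2; the reaction quotient is Q = [Ni²⁺]/[Hg²⁺] = 10.0.
E = E° − (RT/nF) ln Q = 1.11 − (8.314×283)/(2×96485) × (2.303) = 1.110 − 0.028 = 1.082 V.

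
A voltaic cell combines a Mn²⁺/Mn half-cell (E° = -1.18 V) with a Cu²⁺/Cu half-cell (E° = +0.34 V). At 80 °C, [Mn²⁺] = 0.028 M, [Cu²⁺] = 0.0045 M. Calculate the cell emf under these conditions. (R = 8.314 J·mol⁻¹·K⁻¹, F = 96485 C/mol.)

The Cu²⁺/Cu couple has the higher reduction potential and acts as the cathode, so E°_cell = +0.34 − (-1.18) = 1.52 V.
Balancing electrons gives n = 2; the reaction quotient is Q = [Mn²⁺]/[Cu²⁺] = 6.22.
E = E° − (RT/nF) ln Q = 1.52 − (8.314×353)/(2×96485) × (1.828) = 1.520 − 0.028 = 1.492 V.

1.49 V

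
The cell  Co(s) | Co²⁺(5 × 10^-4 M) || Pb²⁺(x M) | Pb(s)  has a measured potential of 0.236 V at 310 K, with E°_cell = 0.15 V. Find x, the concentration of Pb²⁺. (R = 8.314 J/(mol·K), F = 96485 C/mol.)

0.31 M

From the Nernst equation, ln Q = nF(E° − E)/RT = 2×96485×(0.15 − 0.236)/(8.314×310) = -6.439, so Q = 0.00160.
With Q = [Co²⁺]/[Pb²⁺] and the known concentrations, [Pb²⁺] in the denominator gives [Pb²⁺] = 0.31 M.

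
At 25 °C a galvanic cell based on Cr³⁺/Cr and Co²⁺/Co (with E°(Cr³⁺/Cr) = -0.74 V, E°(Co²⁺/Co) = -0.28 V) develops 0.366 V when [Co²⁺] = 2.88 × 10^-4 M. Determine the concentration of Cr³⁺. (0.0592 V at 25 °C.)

0.28 M

From the Nernst equation, log Q = n(E° − E)/0.0592 = 6(0.46 − 0.366)/0.0592 = 9.527, so Q = 3.37 × 10^9.
With Q = [Cr³⁺]^2/[Co²⁺]^3 and the known concentrations, [Cr³⁺]^2 in the numerator gives [Cr³⁺] = 0.28 M.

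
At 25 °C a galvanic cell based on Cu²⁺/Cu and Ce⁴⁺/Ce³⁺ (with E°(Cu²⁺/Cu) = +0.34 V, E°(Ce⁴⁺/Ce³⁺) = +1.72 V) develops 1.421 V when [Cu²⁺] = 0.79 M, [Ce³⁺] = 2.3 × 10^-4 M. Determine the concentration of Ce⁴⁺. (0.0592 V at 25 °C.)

From the Nernst equation, log Q = n(E° − E)/0.0592 = 2(1.38 − 1.421)/0.0592 = -1.385, so Q = 0.0412.
With Q = [Cu²⁺]·[Ce³⁺]^2/[Ce⁴⁺]^2 and the known concentrations, [Ce⁴⁺]^2 in the denominator gives [Ce⁴⁺] = 0.001 M.

0.001 M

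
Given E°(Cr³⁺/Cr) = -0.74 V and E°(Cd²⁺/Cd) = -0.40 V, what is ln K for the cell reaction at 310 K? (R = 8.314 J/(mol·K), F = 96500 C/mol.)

E°_cell = -0.40 − (-0.74) = 0.34 V, with n = 6 electrons transferred.
At equilibrium E = 0, so the Nernst equation gives ln K = nFE°/RT = (6)(96500)(0.34)/((8.314)(310)) = 76.38.

ln K = 76.4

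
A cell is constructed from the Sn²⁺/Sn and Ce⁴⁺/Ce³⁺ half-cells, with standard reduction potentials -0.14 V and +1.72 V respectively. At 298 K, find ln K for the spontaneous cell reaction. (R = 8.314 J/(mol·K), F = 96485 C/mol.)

ln K = 144.9

E°_cell = +1.72 − (-0.14) = 1.86 V, with n = 2 electrons transferred.
At equilibrium E = 0, so the Nernst equation gives ln K = nFE°/RT = (2)(96485)(1.86)/((8.314)(298)) = 144.87.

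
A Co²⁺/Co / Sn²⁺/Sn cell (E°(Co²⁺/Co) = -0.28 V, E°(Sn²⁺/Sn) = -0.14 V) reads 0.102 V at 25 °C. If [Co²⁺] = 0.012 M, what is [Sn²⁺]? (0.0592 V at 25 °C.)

From the Nernst equation, log Q = n(E° − E)/0.0592 = 2(0.14 − 0.102)/0.0592 = 1.284, so Q = 19.2.
With Q = [Co²⁺]/[Sn²⁺] and the known concentrations, [Sn²⁺] in the denominator gives [Sn²⁺] = 6.2 × 10^-4 M.

6.2 × 10^-4 M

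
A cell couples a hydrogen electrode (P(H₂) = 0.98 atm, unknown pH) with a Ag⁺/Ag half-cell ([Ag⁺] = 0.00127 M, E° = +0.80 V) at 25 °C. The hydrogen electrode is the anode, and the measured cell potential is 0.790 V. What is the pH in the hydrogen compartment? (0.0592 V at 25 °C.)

pH = 2.73

E°_cell = 0.80 V and n = 2.
log Q = n(E° − E)/0.0592 = 2×(0.80 − 0.790)/0.0592 = 0.338.
With Q = [H⁺]^2 / ([Ag⁺]^2·P(H₂)), solving for [H⁺] gives log[H⁺] = -2.732, so pH = 2.73.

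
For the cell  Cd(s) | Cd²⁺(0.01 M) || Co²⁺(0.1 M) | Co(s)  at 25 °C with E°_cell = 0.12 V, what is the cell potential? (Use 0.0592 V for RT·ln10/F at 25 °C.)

0.150 V

Balancing electrons gives n = 2; the reaction quotient is Q = [Cd²⁺]/[Co²⁺] = 0.100.
At 25 °C, E = E° − (0.0592/n) log Q = 0.12 − (0.0592/2)(-1.000) = 0.120 + 0.030 = 0.150 V.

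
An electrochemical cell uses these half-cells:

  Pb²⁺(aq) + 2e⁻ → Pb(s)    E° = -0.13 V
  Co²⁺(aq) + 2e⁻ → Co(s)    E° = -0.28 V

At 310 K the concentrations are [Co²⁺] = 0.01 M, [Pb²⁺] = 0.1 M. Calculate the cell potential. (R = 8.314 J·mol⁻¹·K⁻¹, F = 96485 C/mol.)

The Pb²⁺/Pb couple has the higher reduction potential and acts as the cathode, so E°_cell = -0.13 − (-0.28) = 0.15 V.
Balancing electrons gives n = 2; the reaction quotient is Q = [Co²⁺]/[Pb²⁺] = 0.100.
E = E° − (RT/nF) ln Q = 0.15 − (8.314×310)/(2×96485) × (-2.303) = 0.150 + 0.031 = 0.181 V.

0.181 V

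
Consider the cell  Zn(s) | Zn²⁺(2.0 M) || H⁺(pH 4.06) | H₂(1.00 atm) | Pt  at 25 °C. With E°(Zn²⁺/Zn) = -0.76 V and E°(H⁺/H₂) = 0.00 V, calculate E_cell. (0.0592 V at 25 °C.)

0.51 V

The hydrogen couple is the cathode, so E°_cell = 0.76 V; n = 2.
[H⁺] = 10^(−4.06) = 8.7 × 10^-5 M, and Q = [Zn²⁺]·P(H₂) / [H⁺]^2 = 2.64 × 10^8.
E = E° − (0.0592/2) log Q = 0.76 − (0.0592/2)(8.421) = 0.511 V.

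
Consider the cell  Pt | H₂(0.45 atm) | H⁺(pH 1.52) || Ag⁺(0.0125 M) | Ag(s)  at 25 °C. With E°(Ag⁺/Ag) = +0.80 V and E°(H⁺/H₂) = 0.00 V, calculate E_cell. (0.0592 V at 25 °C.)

The Ag⁺/Ag couple is the cathode, so E°_cell = 0.80 V; n = 2.
[H⁺] = 10^(−1.52) = 0.030 M, and Q = [H⁺]^2 / ([Ag⁺]^2·P(H₂)) = 13.0.
E = E° − (0.0592/2) log Q = 0.80 − (0.0592/2)(1.113) = 0.767 V.

0.77 V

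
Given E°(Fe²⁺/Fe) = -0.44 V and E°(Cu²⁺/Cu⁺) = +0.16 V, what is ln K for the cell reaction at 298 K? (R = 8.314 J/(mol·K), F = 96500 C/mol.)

ln K = 46.7

E°_cell = +0.16 − (-0.44) = 0.60 V, with n = 2 electrons transferred.
At equilibrium E = 0, so the Nernst equation gives ln K = nFE°/RT = (2)(96500)(0.60)/((8.314)(298)) = 46.74.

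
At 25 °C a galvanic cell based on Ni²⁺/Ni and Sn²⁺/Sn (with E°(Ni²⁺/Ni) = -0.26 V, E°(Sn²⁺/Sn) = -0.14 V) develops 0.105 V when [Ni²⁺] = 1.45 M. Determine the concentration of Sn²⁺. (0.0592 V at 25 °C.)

From the Nernst equation, log Q = n(E° − E)/0.0592 = 2(0.12 − 0.105)/0.0592 = 0.507, so Q = 3.21.
With Q = [Ni²⁺]/[Sn²⁺] and the known concentrations, [Sn²⁺] in the denominator gives [Sn²⁺] = 0.45 M.

0.45 M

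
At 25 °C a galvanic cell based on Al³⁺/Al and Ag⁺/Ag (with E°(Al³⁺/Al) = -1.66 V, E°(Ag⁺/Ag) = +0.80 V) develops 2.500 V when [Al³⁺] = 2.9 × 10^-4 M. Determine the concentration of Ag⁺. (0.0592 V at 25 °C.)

From the Nernst equation, log Q = n(E° − E)/0.0592 = 3(2.46 − 2.500)/0.0592 = -2.027, so Q = 0.00940.
With Q = [Al³⁺]/[Ag⁺]^3 and the known concentrations, [Ag⁺]^3 in the denominator gives [Ag⁺] = 0.31 M.

0.31 M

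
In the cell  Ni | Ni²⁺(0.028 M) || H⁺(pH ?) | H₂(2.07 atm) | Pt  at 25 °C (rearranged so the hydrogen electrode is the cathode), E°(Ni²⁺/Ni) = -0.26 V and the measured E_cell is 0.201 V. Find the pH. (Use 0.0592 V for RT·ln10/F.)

pH = 1.62

E°_cell = 0.26 V and n = 2.
log Q = n(E° − E)/0.0592 = 2×(0.26 − 0.201)/0.0592 = 1.993.
With Q = [Ni²⁺]·P(H₂) / [H⁺]^2, solving for [H⁺] gives log[H⁺] = -1.615, so pH = 1.62.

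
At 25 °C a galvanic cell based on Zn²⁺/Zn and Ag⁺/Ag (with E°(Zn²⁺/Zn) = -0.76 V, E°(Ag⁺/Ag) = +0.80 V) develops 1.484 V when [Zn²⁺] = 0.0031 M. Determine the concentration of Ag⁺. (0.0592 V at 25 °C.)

0.0029 M

From the Nernst equation, log Q = n(E° − E)/0.0592 = 2(1.56 − 1.484)/0.0592 = 2.568, so Q = 369.
With Q = [Zn²⁺]/[Ag⁺]^2 and the known concentrations, [Ag⁺]^2 in the denominator gives [Ag⁺] = 0.0029 M.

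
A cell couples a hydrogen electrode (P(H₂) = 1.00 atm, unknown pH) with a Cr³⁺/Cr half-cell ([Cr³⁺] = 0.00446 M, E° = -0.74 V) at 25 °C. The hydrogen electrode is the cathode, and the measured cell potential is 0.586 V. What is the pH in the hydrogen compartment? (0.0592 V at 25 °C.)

E°_cell = 0.74 V and n = 6.
log Q = n(E° − E)/0.0592 = 6×(0.74 − 0.586)/0.0592 = 15.608.
With Q = [Cr³⁺]^2·P(H₂)^3 / [H⁺]^6, solving for [H⁺] gives log[H⁺] = -3.385, so pH = 3.38.

pH = 3.38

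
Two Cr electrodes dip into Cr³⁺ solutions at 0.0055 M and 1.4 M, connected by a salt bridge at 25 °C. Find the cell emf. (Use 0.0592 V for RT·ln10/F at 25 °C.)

Both half-cells are Cr³⁺/Cr, so E°_cell = 0. The concentrated side is the cathode; the cell reaction moves Cr³⁺ from high to low concentration with n = 3.
Q = [Cr³⁺]_dilute/[Cr³⁺]_conc = 0.0055/1.4 = 0.00393.
E = 0 − (0.0592/3) log Q = −(0.0592/3)(-2.406) = 0.0475 V.

0.047 V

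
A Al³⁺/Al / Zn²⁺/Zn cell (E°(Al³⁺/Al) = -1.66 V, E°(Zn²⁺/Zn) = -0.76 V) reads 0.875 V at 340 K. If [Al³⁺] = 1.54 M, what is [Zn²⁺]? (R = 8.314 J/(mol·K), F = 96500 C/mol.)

0.24 M

From the Nernst equation, ln Q = nF(E° − E)/RT = 6×96500×(0.90 − 0.875)/(8.314×340) = 5.121, so Q = 167.
With Q = [Al³⁺]^2/[Zn²⁺]^3 and the known concentrations, [Zn²⁺]^3 in the denominator gives [Zn²⁺] = 0.24 M.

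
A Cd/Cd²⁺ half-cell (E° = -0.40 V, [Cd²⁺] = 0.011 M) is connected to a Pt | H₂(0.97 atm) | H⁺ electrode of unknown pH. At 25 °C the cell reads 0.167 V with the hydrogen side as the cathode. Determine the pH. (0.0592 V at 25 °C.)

E°_cell = 0.40 V and n = 2.
log Q = n(E° − E)/0.0592 = 2×(0.40 − 0.167)/0.0592 = 7.872.
With Q = [Cd²⁺]·P(H₂) / [H⁺]^2, solving for [H⁺] gives log[H⁺] = -4.922, so pH = 4.92.

pH = 4.92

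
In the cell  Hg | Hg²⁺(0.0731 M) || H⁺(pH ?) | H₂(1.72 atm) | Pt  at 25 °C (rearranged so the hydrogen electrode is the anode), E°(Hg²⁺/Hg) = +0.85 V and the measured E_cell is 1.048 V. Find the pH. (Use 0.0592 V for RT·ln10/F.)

pH = 3.79

E°_cell = 0.85 V and n = 2.
log Q = n(E° − E)/0.0592 = 2×(0.85 − 1.048)/0.0592 = -6.689.
With Q = [H⁺]^2 / ([Hg²⁺]·P(H₂)), solving for [H⁺] gives log[H⁺] = -3.795, so pH = 3.79.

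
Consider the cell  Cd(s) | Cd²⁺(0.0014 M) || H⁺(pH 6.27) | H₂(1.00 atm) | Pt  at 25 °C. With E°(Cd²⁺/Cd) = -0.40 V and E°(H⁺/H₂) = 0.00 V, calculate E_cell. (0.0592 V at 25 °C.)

0.11 V

The hydrogen couple is the cathode, so E°_cell = 0.40 V; n = 2.
[H⁺] = 10^(−6.27) = 5.4 × 10^-7 M, and Q = [Cd²⁺]·P(H₂) / [H⁺]^2 = 4.85 × 10^9.
E = E° − (0.0592/2) log Q = 0.40 − (0.0592/2)(9.686) = 0.113 V.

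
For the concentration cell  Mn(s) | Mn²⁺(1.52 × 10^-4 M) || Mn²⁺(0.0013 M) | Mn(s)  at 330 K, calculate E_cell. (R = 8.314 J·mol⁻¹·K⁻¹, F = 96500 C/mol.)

0.031 V

Both half-cells are Mn²⁺/Mn, so E°_cell = 0. The concentrated side is the cathode; the cell reaction moves Mn²⁺ from high to low concentration with n = 2.
Q = [Mn²⁺]_dilute/[Mn²⁺]_conc = 1.52 × 10^-4/0.0013 = 0.117.
E = 0 − (RT/nF) ln Q = −((8.314×330)/(2×96500))(-2.146) = 0.0305 V.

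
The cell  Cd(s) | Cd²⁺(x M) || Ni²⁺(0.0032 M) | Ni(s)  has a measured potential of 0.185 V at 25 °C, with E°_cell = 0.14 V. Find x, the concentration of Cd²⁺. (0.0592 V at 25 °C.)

9.7 × 10^-5 M

From the Nernst equation, log Q = n(E° − E)/0.0592 = 2(0.14 − 0.185)/0.0592 = -1.520, so Q = 0.0302.
With Q = [Cd²⁺]/[Ni²⁺] and the known concentrations, [Cd²⁺] in the numerator gives [Cd²⁺] = 9.7 × 10^-5 M.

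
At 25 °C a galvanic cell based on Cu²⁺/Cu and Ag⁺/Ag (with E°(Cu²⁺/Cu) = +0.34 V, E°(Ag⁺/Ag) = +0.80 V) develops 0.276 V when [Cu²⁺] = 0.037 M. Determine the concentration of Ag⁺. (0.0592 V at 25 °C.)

1.5 × 10^-4 M

From the Nernst equation, log Q = n(E° − E)/0.0592 = 2(0.46 − 0.276)/0.0592 = 6.216, so Q = 1.65 × 10^6.
With Q = [Cu²⁺]/[Ag⁺]^2 and the known concentrations, [Ag⁺]^2 in the denominator gives [Ag⁺] = 1.5 × 10^-4 M.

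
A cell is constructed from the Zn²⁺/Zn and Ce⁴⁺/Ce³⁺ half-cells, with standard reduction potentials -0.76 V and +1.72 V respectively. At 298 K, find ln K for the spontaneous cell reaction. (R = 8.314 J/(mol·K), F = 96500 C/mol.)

E°_cell = +1.72 − (-0.76) = 2.48 V, with n = 2 electrons transferred.
At equilibrium E = 0, so the Nernst equation gives ln K = nFE°/RT = (2)(96500)(2.48)/((8.314)(298)) = 193.19.

ln K = 193.2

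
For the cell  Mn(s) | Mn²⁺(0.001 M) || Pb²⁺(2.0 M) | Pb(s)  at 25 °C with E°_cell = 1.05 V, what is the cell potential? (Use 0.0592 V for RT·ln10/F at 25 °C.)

Balancing electrons gives n = 2; the reaction quotient is Q = [Mn²⁺]/[Pb²⁺] = 5 × 10^-4.
At 25 °C, E = E° − (0.0592/n) log Q = 1.05 − (0.0592/2)(-3.301) = 1.050 + 0.098 = 1.148 V.

1.15 V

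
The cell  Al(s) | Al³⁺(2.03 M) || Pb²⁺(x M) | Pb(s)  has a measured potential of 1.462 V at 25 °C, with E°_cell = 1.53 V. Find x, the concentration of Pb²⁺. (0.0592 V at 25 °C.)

0.0081 M

From the Nernst equation, log Q = n(E° − E)/0.0592 = 6(1.53 − 1.462)/0.0592 = 6.892, so Q = 7.8 × 10^6.
With Q = [Al³⁺]^2/[Pb²⁺]^3 and the known concentrations, [Pb²⁺]^3 in the denominator gives [Pb²⁺] = 0.0081 M.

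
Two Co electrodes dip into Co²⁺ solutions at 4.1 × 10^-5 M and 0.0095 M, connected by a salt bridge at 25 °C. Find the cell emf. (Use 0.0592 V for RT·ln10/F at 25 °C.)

Both half-cells are Co²⁺/Co, so E°_cell = 0. The concentrated side is the cathode; the cell reaction moves Co²⁺ from high to low concentration with n = 2.
Q = [Co²⁺]_dilute/[Co²⁺]_conc = 4.1 × 10^-5/0.0095 = 0.00432.
E = 0 − (0.0592/2) log Q = −(0.0592/2)(-2.365) = 0.0700 V.

0.070 V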